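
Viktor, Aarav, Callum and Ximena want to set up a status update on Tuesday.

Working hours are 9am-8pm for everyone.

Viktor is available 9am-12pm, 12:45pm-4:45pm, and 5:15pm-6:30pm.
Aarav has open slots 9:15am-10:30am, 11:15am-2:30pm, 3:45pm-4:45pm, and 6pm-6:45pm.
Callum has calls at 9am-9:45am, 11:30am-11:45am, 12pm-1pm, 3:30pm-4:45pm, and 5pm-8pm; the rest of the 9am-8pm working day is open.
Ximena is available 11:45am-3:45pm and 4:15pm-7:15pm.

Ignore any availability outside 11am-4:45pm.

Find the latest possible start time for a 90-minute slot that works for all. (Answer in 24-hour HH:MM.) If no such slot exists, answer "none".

13:00

Callum free within 09:00–20:00: 09:45–11:30, 11:45–12:00, 13:00–15:30, 16:45–17:00.
Viktor ∩ Aarav: 09:15–10:30, 11:15–12:00, 12:45–14:30, 15:45–16:45, 18:00–18:30.
Viktor ∩ Aarav ∩ Callum: 09:45–10:30, 11:15–11:30, 11:45–12:00, 13:00–14:30.
Viktor ∩ Aarav ∩ Callum ∩ Ximena: 11:45–12:00, 13:00–14:30.
Restricted to 11:00–16:45: 11:45–12:00, 13:00–14:30.
Windows ≥ 90 min: 13:00–14:30.
Latest start in the last window 13:00–14:30 is 14:30 − 90 min = 13:00.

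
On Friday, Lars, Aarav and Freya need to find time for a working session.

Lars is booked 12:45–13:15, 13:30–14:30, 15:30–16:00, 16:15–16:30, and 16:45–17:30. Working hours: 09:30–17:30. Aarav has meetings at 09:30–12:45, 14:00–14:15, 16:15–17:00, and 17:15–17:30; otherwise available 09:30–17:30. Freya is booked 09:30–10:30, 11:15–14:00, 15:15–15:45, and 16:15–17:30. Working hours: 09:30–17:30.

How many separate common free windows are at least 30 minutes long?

Lars free within 09:30–17:30: 09:30–12:45, 13:15–13:30, 14:30–15:30, 16:00–16:15, 16:30–16:45.
Aarav free within 09:30–17:30: 12:45–14:00, 14:15–16:15, 17:00–17:15.
Freya free within 09:30–17:30: 10:30–11:15, 14:00–15:15, 15:45–16:15.
Lars ∩ Aarav: 13:15–13:30, 14:30–15:30, 16:00–16:15.
Lars ∩ Aarav ∩ Freya: 14:30–15:15, 16:00–16:15.
Windows ≥ 30 min: 14:30–15:15.
That's 1 window.

1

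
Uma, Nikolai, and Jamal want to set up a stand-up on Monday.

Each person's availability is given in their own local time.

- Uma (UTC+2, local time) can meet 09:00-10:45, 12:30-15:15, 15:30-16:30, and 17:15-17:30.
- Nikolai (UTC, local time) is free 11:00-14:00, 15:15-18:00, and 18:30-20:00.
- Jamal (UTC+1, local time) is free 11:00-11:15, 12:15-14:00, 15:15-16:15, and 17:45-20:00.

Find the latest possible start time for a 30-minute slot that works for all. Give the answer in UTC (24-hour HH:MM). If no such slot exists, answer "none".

12:30

Uma → UTC: 07:00–08:45, 10:30–13:15, 13:30–14:30, 15:15–15:30.
Nikolai → UTC: 11:00–14:00, 15:15–18:00, 18:30–20:00.
Jamal → UTC: 10:00–10:15, 11:15–13:00, 14:15–15:15, 16:45–19:00.
Uma ∩ Nikolai: 11:00–13:15, 13:30–14:00, 15:15–15:30.
Uma ∩ Nikolai ∩ Jamal: 11:15–13:00.
Windows ≥ 30 min: 11:15–13:00.
Latest start in the last window 11:15–13:00 is 13:00 − 30 min = 12:30.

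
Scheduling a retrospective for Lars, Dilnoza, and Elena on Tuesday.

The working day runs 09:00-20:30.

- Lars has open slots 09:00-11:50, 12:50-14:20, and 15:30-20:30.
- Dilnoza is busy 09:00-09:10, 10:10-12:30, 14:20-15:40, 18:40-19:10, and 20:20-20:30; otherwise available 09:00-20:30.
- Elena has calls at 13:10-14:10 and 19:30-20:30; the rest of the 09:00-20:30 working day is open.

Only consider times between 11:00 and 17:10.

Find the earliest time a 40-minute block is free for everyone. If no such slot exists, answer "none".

Dilnoza free within 09:00–20:30: 09:10–10:10, 12:30–14:20, 15:40–18:40, 19:10–20:20.
Elena free within 09:00–20:30: 09:00–13:10, 14:10–19:30.
Lars ∩ Dilnoza: 09:10–10:10, 12:50–14:20, 15:40–18:40, 19:10–20:20.
Lars ∩ Dilnoza ∩ Elena: 09:10–10:10, 12:50–13:10, 14:10–14:20, 15:40–18:40, 19:10–19:30.
Restricted to 11:00–17:10: 12:50–13:10, 14:10–14:20, 15:40–17:10.
Windows ≥ 40 min: 15:40–17:10.
Earliest such window starts at 15:40.

15:40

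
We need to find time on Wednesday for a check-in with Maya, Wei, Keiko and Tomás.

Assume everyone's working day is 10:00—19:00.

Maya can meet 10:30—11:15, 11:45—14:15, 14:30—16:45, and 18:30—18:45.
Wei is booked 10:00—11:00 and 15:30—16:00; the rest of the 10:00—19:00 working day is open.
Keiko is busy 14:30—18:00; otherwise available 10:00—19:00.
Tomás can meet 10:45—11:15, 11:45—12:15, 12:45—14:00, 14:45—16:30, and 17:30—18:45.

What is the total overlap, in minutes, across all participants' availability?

Wei free within 10:00–19:00: 11:00–15:30, 16:00–19:00.
Keiko free within 10:00–19:00: 10:00–14:30, 18:00–19:00.
Maya ∩ Wei: 11:00–11:15, 11:45–14:15, 14:30–15:30, 16:00–16:45, 18:30–18:45.
Maya ∩ Wei ∩ Keiko: 11:00–11:15, 11:45–14:15, 18:30–18:45.
Maya ∩ Wei ∩ Keiko ∩ Tomás: 11:00–11:15, 11:45–12:15, 12:45–14:00, 18:30–18:45.
Total common minutes: 15 + 30 + 75 + 15 = 135.

135 minutes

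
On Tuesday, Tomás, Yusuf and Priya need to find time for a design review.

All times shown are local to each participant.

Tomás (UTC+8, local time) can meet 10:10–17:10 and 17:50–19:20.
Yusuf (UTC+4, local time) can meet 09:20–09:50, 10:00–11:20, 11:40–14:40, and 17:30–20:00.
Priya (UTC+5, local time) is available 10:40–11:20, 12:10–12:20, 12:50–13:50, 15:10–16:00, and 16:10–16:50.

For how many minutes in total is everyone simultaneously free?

Tomás → UTC: 02:10–09:10, 09:50–11:20.
Yusuf → UTC: 05:20–05:50, 06:00–07:20, 07:40–10:40, 13:30–16:00.
Priya → UTC: 05:40–06:20, 07:10–07:20, 07:50–08:50, 10:10–11:00, 11:10–11:50.
Tomás ∩ Yusuf: 05:20–05:50, 06:00–07:20, 07:40–09:10, 09:50–10:40.
Tomás ∩ Yusuf ∩ Priya: 05:40–05:50, 06:00–06:20, 07:10–07:20, 07:50–08:50, 10:10–10:40.
Total common minutes: 10 + 20 + 10 + 60 + 30 = 130.

130 minutes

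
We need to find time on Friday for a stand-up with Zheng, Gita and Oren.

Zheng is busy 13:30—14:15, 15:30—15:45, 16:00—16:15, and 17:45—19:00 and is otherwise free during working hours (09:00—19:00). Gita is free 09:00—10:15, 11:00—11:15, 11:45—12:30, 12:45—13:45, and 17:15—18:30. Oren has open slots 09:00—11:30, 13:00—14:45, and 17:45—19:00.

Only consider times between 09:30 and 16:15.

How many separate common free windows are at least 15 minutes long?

3

Zheng free within 09:00–19:00: 09:00–13:30, 14:15–15:30, 15:45–16:00, 16:15–17:45.
Zheng ∩ Gita: 09:00–10:15, 11:00–11:15, 11:45–12:30, 12:45–13:30, 17:15–17:45.
Zheng ∩ Gita ∩ Oren: 09:00–10:15, 11:00–11:15, 13:00–13:30.
Restricted to 09:30–16:15: 09:30–10:15, 11:00–11:15, 13:00–13:30.
Windows ≥ 15 min: 09:30–10:15, 11:00–11:15, 13:00–13:30.
That's 3 windows.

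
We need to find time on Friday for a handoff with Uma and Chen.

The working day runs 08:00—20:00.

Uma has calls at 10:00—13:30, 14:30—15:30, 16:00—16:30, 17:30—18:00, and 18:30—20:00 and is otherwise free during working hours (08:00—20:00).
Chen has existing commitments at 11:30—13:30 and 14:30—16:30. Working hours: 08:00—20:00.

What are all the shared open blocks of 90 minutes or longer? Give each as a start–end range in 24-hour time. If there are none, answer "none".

Uma free within 08:00–20:00: 08:00–10:00, 13:30–14:30, 15:30–16:00, 16:30–17:30, 18:00–18:30.
Chen free within 08:00–20:00: 08:00–11:30, 13:30–14:30, 16:30–20:00.
Uma ∩ Chen: 08:00–10:00, 13:30–14:30, 16:30–17:30, 18:00–18:30.
Windows ≥ 90 min: 08:00–10:00.

08:00–10:00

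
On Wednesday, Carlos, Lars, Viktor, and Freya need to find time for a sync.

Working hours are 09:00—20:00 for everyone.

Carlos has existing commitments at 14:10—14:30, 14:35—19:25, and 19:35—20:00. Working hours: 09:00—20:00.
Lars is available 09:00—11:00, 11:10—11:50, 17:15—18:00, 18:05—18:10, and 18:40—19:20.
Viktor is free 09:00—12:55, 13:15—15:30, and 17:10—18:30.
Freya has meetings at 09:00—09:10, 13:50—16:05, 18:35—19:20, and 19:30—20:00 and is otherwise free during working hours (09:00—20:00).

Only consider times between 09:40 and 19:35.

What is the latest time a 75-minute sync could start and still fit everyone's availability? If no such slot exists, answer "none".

Carlos free within 09:00–20:00: 09:00–14:10, 14:30–14:35, 19:25–19:35.
Freya free within 09:00–20:00: 09:10–13:50, 16:05–18:35, 19:20–19:30.
Carlos ∩ Lars: 09:00–11:00, 11:10–11:50.
Carlos ∩ Lars ∩ Viktor: 09:00–11:00, 11:10–11:50.
Carlos ∩ Lars ∩ Viktor ∩ Freya: 09:10–11:00, 11:10–11:50.
Restricted to 09:40–19:35: 09:40–11:00, 11:10–11:50.
Windows ≥ 75 min: 09:40–11:00.
Latest start in the last window 09:40–11:00 is 11:00 − 75 min = 09:45.

09:45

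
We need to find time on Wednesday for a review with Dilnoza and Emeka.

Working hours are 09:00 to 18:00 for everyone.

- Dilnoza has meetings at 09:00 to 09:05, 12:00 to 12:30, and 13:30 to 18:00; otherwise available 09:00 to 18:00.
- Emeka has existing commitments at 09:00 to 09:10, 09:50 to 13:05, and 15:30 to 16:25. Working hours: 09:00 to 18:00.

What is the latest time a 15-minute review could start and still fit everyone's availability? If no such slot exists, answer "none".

Dilnoza free within 09:00–18:00: 09:05–12:00, 12:30–13:30.
Emeka free within 09:00–18:00: 09:10–09:50, 13:05–15:30, 16:25–18:00.
Dilnoza ∩ Emeka: 09:10–09:50, 13:05–13:30.
Windows ≥ 15 min: 09:10–09:50, 13:05–13:30.
Latest start in the last window 13:05–13:30 is 13:30 − 15 min = 13:15.

13:15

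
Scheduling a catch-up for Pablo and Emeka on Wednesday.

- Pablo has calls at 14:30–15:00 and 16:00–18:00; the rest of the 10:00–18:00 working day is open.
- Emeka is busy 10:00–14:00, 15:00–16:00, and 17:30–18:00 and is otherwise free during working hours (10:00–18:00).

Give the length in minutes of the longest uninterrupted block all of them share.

Pablo free within 10:00–18:00: 10:00–14:30, 15:00–16:00.
Emeka free within 10:00–18:00: 14:00–15:00, 16:00–17:30.
Pablo ∩ Emeka: 14:00–14:30.
Single common window of 30 minutes.

30 minutes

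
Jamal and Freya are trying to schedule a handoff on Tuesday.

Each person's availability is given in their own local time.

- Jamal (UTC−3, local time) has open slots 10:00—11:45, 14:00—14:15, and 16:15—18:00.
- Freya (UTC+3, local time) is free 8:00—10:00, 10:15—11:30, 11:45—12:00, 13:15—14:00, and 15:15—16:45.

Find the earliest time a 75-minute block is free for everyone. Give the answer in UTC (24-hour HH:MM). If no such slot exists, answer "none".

Jamal → UTC: 13:00–14:45, 17:00–17:15, 19:15–21:00.
Freya → UTC: 05:00–07:00, 07:15–08:30, 08:45–09:00, 10:15–11:00, 12:15–13:45.
Jamal ∩ Freya: 13:00–13:45.
Windows ≥ 75 min: (none).

none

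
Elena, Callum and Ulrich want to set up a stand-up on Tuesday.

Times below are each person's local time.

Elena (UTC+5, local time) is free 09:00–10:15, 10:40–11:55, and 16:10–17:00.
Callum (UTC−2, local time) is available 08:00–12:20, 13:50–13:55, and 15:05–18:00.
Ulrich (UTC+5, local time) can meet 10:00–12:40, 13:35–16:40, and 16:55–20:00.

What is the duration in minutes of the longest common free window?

Elena → UTC: 04:00–05:15, 05:40–06:55, 11:10–12:00.
Callum → UTC: 10:00–14:20, 15:50–15:55, 17:05–20:00.
Ulrich → UTC: 05:00–07:40, 08:35–11:40, 11:55–15:00.
Elena ∩ Callum: 11:10–12:00.
Elena ∩ Callum ∩ Ulrich: 11:10–11:40, 11:55–12:00.
Common window lengths: 30, 5 min; longest is 30.

30 minutes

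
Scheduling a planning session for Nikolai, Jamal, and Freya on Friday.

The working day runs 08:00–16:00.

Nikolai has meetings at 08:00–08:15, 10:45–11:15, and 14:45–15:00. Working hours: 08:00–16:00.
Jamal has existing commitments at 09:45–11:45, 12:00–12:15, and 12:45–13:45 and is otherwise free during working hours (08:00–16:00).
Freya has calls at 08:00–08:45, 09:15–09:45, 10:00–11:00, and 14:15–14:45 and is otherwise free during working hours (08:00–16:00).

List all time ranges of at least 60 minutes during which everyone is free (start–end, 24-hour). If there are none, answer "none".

Nikolai free within 08:00–16:00: 08:15–10:45, 11:15–14:45, 15:00–16:00.
Jamal free within 08:00–16:00: 08:00–09:45, 11:45–12:00, 12:15–12:45, 13:45–16:00.
Freya free within 08:00–16:00: 08:45–09:15, 09:45–10:00, 11:00–14:15, 14:45–16:00.
Nikolai ∩ Jamal: 08:15–09:45, 11:45–12:00, 12:15–12:45, 13:45–14:45, 15:00–16:00.
Nikolai ∩ Jamal ∩ Freya: 08:45–09:15, 11:45–12:00, 12:15–12:45, 13:45–14:15, 15:00–16:00.
Windows ≥ 60 min: 15:00–16:00.

15:00–16:00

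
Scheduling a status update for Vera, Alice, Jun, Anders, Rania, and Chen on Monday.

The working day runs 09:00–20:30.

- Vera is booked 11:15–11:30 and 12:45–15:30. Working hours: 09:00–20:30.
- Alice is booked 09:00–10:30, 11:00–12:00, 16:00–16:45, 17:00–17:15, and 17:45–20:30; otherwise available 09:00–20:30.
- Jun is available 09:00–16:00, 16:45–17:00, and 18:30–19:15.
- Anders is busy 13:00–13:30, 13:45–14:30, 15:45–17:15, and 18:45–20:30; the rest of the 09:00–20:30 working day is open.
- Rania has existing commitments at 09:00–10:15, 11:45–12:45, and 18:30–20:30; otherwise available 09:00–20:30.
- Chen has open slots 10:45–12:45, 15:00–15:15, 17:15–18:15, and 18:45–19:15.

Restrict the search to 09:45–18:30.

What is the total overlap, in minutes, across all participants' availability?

15 minutes

Vera free within 09:00–20:30: 09:00–11:15, 11:30–12:45, 15:30–20:30.
Alice free within 09:00–20:30: 10:30–11:00, 12:00–16:00, 16:45–17:00, 17:15–17:45.
Anders free within 09:00–20:30: 09:00–13:00, 13:30–13:45, 14:30–15:45, 17:15–18:45.
Rania free within 09:00–20:30: 10:15–11:45, 12:45–18:30.
Vera ∩ Alice: 10:30–11:00, 12:00–12:45, 15:30–16:00, 16:45–17:00, 17:15–17:45.
Vera ∩ Alice ∩ Jun: 10:30–11:00, 12:00–12:45, 15:30–16:00, 16:45–17:00.
Vera ∩ Alice ∩ Jun ∩ Anders: 10:30–11:00, 12:00–12:45, 15:30–15:45.
Vera ∩ Alice ∩ Jun ∩ Anders ∩ Rania: 10:30–11:00, 15:30–15:45.
Vera ∩ Alice ∩ Jun ∩ Anders ∩ Rania ∩ Chen: 10:45–11:00.
Restricted to 09:45–18:30: 10:45–11:00.
Total common minutes: 15.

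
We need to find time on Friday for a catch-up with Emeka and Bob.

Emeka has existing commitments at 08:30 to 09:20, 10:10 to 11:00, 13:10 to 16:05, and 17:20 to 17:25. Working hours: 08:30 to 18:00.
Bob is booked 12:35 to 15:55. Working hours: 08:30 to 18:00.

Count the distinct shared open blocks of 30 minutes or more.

Emeka free within 08:30–18:00: 09:20–10:10, 11:00–13:10, 16:05–17:20, 17:25–18:00.
Bob free within 08:30–18:00: 08:30–12:35, 15:55–18:00.
Emeka ∩ Bob: 09:20–10:10, 11:00–12:35, 16:05–17:20, 17:25–18:00.
Windows ≥ 30 min: 09:20–10:10, 11:00–12:35, 16:05–17:20, 17:25–18:00.
That's 4 windows.

4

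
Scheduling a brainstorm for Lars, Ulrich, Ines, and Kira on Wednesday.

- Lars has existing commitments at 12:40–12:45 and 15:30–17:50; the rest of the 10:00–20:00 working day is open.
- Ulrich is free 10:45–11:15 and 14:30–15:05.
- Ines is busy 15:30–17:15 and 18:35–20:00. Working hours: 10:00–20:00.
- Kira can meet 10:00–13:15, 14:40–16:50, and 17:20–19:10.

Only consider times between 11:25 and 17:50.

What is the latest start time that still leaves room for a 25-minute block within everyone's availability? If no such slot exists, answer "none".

Lars free within 10:00–20:00: 10:00–12:40, 12:45–15:30, 17:50–20:00.
Ines free within 10:00–20:00: 10:00–15:30, 17:15–18:35.
Lars ∩ Ulrich: 10:45–11:15, 14:30–15:05.
Lars ∩ Ulrich ∩ Ines: 10:45–11:15, 14:30–15:05.
Lars ∩ Ulrich ∩ Ines ∩ Kira: 10:45–11:15, 14:40–15:05.
Restricted to 11:25–17:50: 14:40–15:05.
Windows ≥ 25 min: 14:40–15:05.
Latest start in the last window 14:40–15:05 is 15:05 − 25 min = 14:40.

14:40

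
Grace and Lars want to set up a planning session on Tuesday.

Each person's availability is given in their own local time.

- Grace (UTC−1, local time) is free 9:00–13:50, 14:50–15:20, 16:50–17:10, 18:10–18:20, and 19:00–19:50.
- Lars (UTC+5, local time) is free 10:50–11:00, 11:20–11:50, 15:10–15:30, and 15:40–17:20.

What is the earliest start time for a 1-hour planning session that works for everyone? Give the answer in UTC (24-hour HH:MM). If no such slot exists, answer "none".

Grace → UTC: 10:00–14:50, 15:50–16:20, 17:50–18:10, 19:10–19:20, 20:00–20:50.
Lars → UTC: 05:50–06:00, 06:20–06:50, 10:10–10:30, 10:40–12:20.
Grace ∩ Lars: 10:10–10:30, 10:40–12:20.
Windows ≥ 60 min: 10:40–12:20.
Earliest such window starts at 10:40.

10:40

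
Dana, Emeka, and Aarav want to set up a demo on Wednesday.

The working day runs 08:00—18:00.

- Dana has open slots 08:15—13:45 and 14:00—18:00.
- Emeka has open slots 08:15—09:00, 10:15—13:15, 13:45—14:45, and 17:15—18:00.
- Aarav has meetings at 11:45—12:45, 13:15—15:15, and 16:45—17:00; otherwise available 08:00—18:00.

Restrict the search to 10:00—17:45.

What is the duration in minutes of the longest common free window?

Aarav free within 08:00–18:00: 08:00–11:45, 12:45–13:15, 15:15–16:45, 17:00–18:00.
Dana ∩ Emeka: 08:15–09:00, 10:15–13:15, 14:00–14:45, 17:15–18:00.
Dana ∩ Emeka ∩ Aarav: 08:15–09:00, 10:15–11:45, 12:45–13:15, 17:15–18:00.
Restricted to 10:00–17:45: 10:15–11:45, 12:45–13:15, 17:15–17:45.
Common window lengths: 90, 30, 30 min; longest is 90.

90 minutes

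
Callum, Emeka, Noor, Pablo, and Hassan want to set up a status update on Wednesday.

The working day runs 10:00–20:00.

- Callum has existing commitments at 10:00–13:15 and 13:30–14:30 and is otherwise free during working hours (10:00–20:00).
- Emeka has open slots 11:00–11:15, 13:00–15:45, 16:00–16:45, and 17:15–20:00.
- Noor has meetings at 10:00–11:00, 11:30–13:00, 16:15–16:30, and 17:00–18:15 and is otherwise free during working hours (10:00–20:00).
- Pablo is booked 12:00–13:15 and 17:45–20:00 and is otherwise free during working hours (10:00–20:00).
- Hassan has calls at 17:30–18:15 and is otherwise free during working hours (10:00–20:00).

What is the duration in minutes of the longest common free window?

75 minutes

Callum free within 10:00–20:00: 13:15–13:30, 14:30–20:00.
Noor free within 10:00–20:00: 11:00–11:30, 13:00–16:15, 16:30–17:00, 18:15–20:00.
Pablo free within 10:00–20:00: 10:00–12:00, 13:15–17:45.
Hassan free within 10:00–20:00: 10:00–17:30, 18:15–20:00.
Callum ∩ Emeka: 13:15–13:30, 14:30–15:45, 16:00–16:45, 17:15–20:00.
Callum ∩ Emeka ∩ Noor: 13:15–13:30, 14:30–15:45, 16:00–16:15, 16:30–16:45, 18:15–20:00.
Callum ∩ Emeka ∩ Noor ∩ Pablo: 13:15–13:30, 14:30–15:45, 16:00–16:15, 16:30–16:45.
Callum ∩ Emeka ∩ Noor ∩ Pablo ∩ Hassan: 13:15–13:30, 14:30–15:45, 16:00–16:15, 16:30–16:45.
Common window lengths: 15, 75, 15, 15 min; longest is 75.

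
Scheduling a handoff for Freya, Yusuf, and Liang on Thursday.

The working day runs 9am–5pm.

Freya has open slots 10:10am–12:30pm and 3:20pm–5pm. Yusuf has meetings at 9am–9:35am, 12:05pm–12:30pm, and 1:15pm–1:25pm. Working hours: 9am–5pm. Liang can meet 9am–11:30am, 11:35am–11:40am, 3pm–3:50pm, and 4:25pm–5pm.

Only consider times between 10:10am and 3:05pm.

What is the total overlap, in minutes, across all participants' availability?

Yusuf free within 09:00–17:00: 09:35–12:05, 12:30–13:15, 13:25–17:00.
Freya ∩ Yusuf: 10:10–12:05, 15:20–17:00.
Freya ∩ Yusuf ∩ Liang: 10:10–11:30, 11:35–11:40, 15:20–15:50, 16:25–17:00.
Restricted to 10:10–15:05: 10:10–11:30, 11:35–11:40.
Total common minutes: 80 + 5 = 85.

85 minutes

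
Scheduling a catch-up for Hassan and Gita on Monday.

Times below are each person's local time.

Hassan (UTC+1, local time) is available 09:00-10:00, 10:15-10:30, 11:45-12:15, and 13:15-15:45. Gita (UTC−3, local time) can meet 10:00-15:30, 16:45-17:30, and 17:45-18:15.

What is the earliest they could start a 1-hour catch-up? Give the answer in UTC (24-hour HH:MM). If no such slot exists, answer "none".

13:00

Hassan → UTC: 08:00–09:00, 09:15–09:30, 10:45–11:15, 12:15–14:45.
Gita → UTC: 13:00–18:30, 19:45–20:30, 20:45–21:15.
Hassan ∩ Gita: 13:00–14:45.
Windows ≥ 60 min: 13:00–14:45.
Earliest such window starts at 13:00.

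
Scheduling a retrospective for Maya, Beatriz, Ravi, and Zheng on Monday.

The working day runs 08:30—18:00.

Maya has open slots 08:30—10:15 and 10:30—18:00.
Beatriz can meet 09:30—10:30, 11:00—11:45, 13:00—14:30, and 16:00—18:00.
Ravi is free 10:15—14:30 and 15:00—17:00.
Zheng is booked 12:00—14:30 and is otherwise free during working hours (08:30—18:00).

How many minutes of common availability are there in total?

Zheng free within 08:30–18:00: 08:30–12:00, 14:30–18:00.
Maya ∩ Beatriz: 09:30–10:15, 11:00–11:45, 13:00–14:30, 16:00–18:00.
Maya ∩ Beatriz ∩ Ravi: 11:00–11:45, 13:00–14:30, 16:00–17:00.
Maya ∩ Beatriz ∩ Ravi ∩ Zheng: 11:00–11:45, 16:00–17:00.
Total common minutes: 45 + 60 = 105.

105 minutes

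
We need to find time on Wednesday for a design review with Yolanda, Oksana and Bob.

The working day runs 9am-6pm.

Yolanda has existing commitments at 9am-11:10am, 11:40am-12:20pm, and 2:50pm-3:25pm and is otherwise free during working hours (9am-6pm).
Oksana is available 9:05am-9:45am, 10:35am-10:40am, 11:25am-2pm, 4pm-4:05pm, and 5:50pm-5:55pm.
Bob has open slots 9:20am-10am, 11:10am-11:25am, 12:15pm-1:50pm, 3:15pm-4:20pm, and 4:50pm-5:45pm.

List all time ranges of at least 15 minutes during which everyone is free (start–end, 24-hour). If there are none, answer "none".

12:20–13:50

Yolanda free within 09:00–18:00: 11:10–11:40, 12:20–14:50, 15:25–18:00.
Yolanda ∩ Oksana: 11:25–11:40, 12:20–14:00, 16:00–16:05, 17:50–17:55.
Yolanda ∩ Oksana ∩ Bob: 12:20–13:50, 16:00–16:05.
Windows ≥ 15 min: 12:20–13:50.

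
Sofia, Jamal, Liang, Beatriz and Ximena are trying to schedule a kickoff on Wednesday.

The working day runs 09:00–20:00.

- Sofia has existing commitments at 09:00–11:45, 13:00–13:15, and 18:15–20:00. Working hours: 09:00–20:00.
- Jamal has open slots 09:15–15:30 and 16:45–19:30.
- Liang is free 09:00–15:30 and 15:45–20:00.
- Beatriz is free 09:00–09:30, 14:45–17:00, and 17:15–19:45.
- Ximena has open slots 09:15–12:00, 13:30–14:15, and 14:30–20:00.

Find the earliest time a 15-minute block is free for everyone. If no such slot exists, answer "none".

14:45

Sofia free within 09:00–20:00: 11:45–13:00, 13:15–18:15.
Sofia ∩ Jamal: 11:45–13:00, 13:15–15:30, 16:45–18:15.
Sofia ∩ Jamal ∩ Liang: 11:45–13:00, 13:15–15:30, 16:45–18:15.
Sofia ∩ Jamal ∩ Liang ∩ Beatriz: 14:45–15:30, 16:45–17:00, 17:15–18:15.
Sofia ∩ Jamal ∩ Liang ∩ Beatriz ∩ Ximena: 14:45–15:30, 16:45–17:00, 17:15–18:15.
Windows ≥ 15 min: 14:45–15:30, 16:45–17:00, 17:15–18:15.
Earliest such window starts at 14:45.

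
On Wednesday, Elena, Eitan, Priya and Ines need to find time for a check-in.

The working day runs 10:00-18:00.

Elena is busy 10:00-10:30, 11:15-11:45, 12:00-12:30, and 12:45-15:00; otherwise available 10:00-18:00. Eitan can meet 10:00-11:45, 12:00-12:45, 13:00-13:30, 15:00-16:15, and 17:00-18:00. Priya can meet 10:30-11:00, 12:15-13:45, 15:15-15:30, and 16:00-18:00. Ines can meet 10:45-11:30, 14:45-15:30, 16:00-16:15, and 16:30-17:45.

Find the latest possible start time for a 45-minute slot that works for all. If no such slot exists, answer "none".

Elena free within 10:00–18:00: 10:30–11:15, 11:45–12:00, 12:30–12:45, 15:00–18:00.
Elena ∩ Eitan: 10:30–11:15, 12:30–12:45, 15:00–16:15, 17:00–18:00.
Elena ∩ Eitan ∩ Priya: 10:30–11:00, 12:30–12:45, 15:15–15:30, 16:00–16:15, 17:00–18:00.
Elena ∩ Eitan ∩ Priya ∩ Ines: 10:45–11:00, 15:15–15:30, 16:00–16:15, 17:00–17:45.
Windows ≥ 45 min: 17:00–17:45.
Latest start in the last window 17:00–17:45 is 17:45 − 45 min = 17:00.

17:00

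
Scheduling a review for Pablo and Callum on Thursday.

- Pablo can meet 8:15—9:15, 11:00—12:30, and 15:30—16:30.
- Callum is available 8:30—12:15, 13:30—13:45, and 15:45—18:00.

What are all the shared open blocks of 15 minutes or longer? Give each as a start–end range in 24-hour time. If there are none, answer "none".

08:30–09:15, 11:00–12:15, 15:45–16:30

Pablo ∩ Callum: 08:30–09:15, 11:00–12:15, 15:45–16:30.
Windows ≥ 15 min: 08:30–09:15, 11:00–12:15, 15:45–16:30.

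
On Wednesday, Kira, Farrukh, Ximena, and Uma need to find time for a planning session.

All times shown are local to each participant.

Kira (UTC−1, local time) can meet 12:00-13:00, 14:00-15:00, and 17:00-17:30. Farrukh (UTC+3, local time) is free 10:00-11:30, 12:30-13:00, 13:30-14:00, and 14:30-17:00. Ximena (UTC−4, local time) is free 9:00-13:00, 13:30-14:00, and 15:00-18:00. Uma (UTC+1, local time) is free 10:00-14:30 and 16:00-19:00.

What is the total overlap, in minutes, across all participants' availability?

Kira → UTC: 13:00–14:00, 15:00–16:00, 18:00–18:30.
Farrukh → UTC: 07:00–08:30, 09:30–10:00, 10:30–11:00, 11:30–14:00.
Ximena → UTC: 13:00–17:00, 17:30–18:00, 19:00–22:00.
Uma → UTC: 09:00–13:30, 15:00–18:00.
Kira ∩ Farrukh: 13:00–14:00.
Kira ∩ Farrukh ∩ Ximena: 13:00–14:00.
Kira ∩ Farrukh ∩ Ximena ∩ Uma: 13:00–13:30.
Total common minutes: 30.

30 minutes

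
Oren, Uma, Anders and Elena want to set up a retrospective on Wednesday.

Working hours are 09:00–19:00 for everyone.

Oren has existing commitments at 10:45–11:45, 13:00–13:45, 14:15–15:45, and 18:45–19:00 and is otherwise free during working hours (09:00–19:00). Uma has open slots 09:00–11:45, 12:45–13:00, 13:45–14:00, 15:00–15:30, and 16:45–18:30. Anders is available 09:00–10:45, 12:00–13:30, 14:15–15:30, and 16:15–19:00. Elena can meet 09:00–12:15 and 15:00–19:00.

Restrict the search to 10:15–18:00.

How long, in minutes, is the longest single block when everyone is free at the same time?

75 minutes

Oren free within 09:00–19:00: 09:00–10:45, 11:45–13:00, 13:45–14:15, 15:45–18:45.
Oren ∩ Uma: 09:00–10:45, 12:45–13:00, 13:45–14:00, 16:45–18:30.
Oren ∩ Uma ∩ Anders: 09:00–10:45, 12:45–13:00, 16:45–18:30.
Oren ∩ Uma ∩ Anders ∩ Elena: 09:00–10:45, 16:45–18:30.
Restricted to 10:15–18:00: 10:15–10:45, 16:45–18:00.
Common window lengths: 30, 75 min; longest is 75.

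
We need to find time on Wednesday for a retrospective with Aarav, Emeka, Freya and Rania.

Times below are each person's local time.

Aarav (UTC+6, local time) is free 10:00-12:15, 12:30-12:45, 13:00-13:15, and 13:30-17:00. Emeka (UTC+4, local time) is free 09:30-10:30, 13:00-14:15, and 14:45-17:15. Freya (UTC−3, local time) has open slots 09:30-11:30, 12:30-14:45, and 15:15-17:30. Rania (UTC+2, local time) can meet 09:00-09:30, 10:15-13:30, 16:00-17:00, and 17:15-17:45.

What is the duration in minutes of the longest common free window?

0 minutes

Aarav → UTC: 04:00–06:15, 06:30–06:45, 07:00–07:15, 07:30–11:00.
Emeka → UTC: 05:30–06:30, 09:00–10:15, 10:45–13:15.
Freya → UTC: 12:30–14:30, 15:30–17:45, 18:15–20:30.
Rania → UTC: 07:00–07:30, 08:15–11:30, 14:00–15:00, 15:15–15:45.
Aarav ∩ Emeka: 05:30–06:15, 09:00–10:15, 10:45–11:00.
Aarav ∩ Emeka ∩ Freya: (none).
Aarav ∩ Emeka ∩ Freya ∩ Rania: (none).
No common window.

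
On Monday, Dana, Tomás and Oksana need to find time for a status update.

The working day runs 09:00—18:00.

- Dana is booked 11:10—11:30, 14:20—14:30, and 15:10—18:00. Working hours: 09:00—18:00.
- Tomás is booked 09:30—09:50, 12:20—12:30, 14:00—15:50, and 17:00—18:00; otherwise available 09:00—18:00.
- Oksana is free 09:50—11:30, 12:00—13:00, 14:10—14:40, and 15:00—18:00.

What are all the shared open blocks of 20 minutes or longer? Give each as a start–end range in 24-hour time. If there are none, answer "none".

09:50–11:10, 12:00–12:20, 12:30–13:00

Dana free within 09:00–18:00: 09:00–11:10, 11:30–14:20, 14:30–15:10.
Tomás free within 09:00–18:00: 09:00–09:30, 09:50–12:20, 12:30–14:00, 15:50–17:00.
Dana ∩ Tomás: 09:00–09:30, 09:50–11:10, 11:30–12:20, 12:30–14:00.
Dana ∩ Tomás ∩ Oksana: 09:50–11:10, 12:00–12:20, 12:30–13:00.
Windows ≥ 20 min: 09:50–11:10, 12:00–12:20, 12:30–13:00.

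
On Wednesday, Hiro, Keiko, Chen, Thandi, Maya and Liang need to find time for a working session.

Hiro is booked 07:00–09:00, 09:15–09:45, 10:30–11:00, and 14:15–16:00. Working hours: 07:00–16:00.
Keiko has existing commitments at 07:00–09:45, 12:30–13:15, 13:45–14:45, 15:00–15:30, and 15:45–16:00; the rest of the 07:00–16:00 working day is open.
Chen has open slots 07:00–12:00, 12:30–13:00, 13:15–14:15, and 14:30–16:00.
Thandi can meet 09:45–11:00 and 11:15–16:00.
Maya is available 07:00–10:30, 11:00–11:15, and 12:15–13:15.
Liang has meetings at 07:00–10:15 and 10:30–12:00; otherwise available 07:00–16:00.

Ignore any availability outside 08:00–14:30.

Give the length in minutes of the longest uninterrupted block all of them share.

15 minutes

Hiro free within 07:00–16:00: 09:00–09:15, 09:45–10:30, 11:00–14:15.
Keiko free within 07:00–16:00: 09:45–12:30, 13:15–13:45, 14:45–15:00, 15:30–15:45.
Liang free within 07:00–16:00: 10:15–10:30, 12:00–16:00.
Hiro ∩ Keiko: 09:45–10:30, 11:00–12:30, 13:15–13:45.
Hiro ∩ Keiko ∩ Chen: 09:45–10:30, 11:00–12:00, 13:15–13:45.
Hiro ∩ Keiko ∩ Chen ∩ Thandi: 09:45–10:30, 11:15–12:00, 13:15–13:45.
Hiro ∩ Keiko ∩ Chen ∩ Thandi ∩ Maya: 09:45–10:30.
Hiro ∩ Keiko ∩ Chen ∩ Thandi ∩ Maya ∩ Liang: 10:15–10:30.
Restricted to 08:00–14:30: 10:15–10:30.
Single common window of 15 minutes.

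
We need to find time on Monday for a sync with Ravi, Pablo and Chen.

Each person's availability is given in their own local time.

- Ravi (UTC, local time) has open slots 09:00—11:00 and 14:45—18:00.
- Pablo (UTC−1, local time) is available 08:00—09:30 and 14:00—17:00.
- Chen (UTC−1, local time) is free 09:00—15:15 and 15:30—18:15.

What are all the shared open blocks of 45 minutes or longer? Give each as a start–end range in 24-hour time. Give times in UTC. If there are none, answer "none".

15:00–16:15, 16:30–18:00

Ravi → UTC: 09:00–11:00, 14:45–18:00.
Pablo → UTC: 09:00–10:30, 15:00–18:00.
Chen → UTC: 10:00–16:15, 16:30–19:15.
Ravi ∩ Pablo: 09:00–10:30, 15:00–18:00.
Ravi ∩ Pablo ∩ Chen: 10:00–10:30, 15:00–16:15, 16:30–18:00.
Windows ≥ 45 min: 15:00–16:15, 16:30–18:00.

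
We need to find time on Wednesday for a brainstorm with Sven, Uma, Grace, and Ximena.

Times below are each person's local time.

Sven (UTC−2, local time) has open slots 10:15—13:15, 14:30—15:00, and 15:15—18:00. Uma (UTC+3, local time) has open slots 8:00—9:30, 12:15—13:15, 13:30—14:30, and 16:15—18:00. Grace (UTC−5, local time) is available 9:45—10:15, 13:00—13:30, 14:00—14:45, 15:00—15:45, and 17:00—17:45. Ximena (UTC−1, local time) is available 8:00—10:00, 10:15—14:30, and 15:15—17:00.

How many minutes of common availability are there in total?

Sven → UTC: 12:15–15:15, 16:30–17:00, 17:15–20:00.
Uma → UTC: 05:00–06:30, 09:15–10:15, 10:30–11:30, 13:15–15:00.
Grace → UTC: 14:45–15:15, 18:00–18:30, 19:00–19:45, 20:00–20:45, 22:00–22:45.
Ximena → UTC: 09:00–11:00, 11:15–15:30, 16:15–18:00.
Sven ∩ Uma: 13:15–15:00.
Sven ∩ Uma ∩ Grace: 14:45–15:00.
Sven ∩ Uma ∩ Grace ∩ Ximena: 14:45–15:00.
Total common minutes: 15.

15 minutes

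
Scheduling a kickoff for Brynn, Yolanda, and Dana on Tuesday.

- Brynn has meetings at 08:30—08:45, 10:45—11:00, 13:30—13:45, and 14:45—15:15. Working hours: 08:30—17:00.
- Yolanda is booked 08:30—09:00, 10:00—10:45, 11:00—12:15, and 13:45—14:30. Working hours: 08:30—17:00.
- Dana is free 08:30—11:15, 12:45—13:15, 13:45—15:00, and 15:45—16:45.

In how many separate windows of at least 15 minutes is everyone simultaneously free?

4

Brynn free within 08:30–17:00: 08:45–10:45, 11:00–13:30, 13:45–14:45, 15:15–17:00.
Yolanda free within 08:30–17:00: 09:00–10:00, 10:45–11:00, 12:15–13:45, 14:30–17:00.
Brynn ∩ Yolanda: 09:00–10:00, 12:15–13:30, 14:30–14:45, 15:15–17:00.
Brynn ∩ Yolanda ∩ Dana: 09:00–10:00, 12:45–13:15, 14:30–14:45, 15:45–16:45.
Windows ≥ 15 min: 09:00–10:00, 12:45–13:15, 14:30–14:45, 15:45–16:45.
That's 4 windows.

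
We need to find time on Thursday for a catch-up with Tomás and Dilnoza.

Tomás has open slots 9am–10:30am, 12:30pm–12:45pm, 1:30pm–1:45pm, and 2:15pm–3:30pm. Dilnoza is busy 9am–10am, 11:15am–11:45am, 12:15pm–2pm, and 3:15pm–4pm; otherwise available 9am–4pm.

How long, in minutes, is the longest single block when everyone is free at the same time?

60 minutes

Dilnoza free within 09:00–16:00: 10:00–11:15, 11:45–12:15, 14:00–15:15.
Tomás ∩ Dilnoza: 10:00–10:30, 14:15–15:15.
Common window lengths: 30, 60 min; longest is 60.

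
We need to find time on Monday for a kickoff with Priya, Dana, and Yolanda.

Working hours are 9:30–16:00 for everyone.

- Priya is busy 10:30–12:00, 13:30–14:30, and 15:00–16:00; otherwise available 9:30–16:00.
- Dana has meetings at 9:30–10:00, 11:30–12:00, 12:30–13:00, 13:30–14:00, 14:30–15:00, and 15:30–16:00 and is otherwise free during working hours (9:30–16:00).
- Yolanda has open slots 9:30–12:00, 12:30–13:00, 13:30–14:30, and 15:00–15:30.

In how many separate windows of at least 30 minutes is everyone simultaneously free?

Priya free within 09:30–16:00: 09:30–10:30, 12:00–13:30, 14:30–15:00.
Dana free within 09:30–16:00: 10:00–11:30, 12:00–12:30, 13:00–13:30, 14:00–14:30, 15:00–15:30.
Priya ∩ Dana: 10:00–10:30, 12:00–12:30, 13:00–13:30.
Priya ∩ Dana ∩ Yolanda: 10:00–10:30.
Windows ≥ 30 min: 10:00–10:30.
That's 1 window.

1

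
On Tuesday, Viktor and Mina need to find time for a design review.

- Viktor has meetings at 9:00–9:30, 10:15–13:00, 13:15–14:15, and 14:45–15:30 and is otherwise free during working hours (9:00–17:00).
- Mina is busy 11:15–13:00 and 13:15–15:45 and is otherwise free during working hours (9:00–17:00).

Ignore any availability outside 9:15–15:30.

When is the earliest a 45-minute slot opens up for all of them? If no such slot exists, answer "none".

Viktor free within 09:00–17:00: 09:30–10:15, 13:00–13:15, 14:15–14:45, 15:30–17:00.
Mina free within 09:00–17:00: 09:00–11:15, 13:00–13:15, 15:45–17:00.
Viktor ∩ Mina: 09:30–10:15, 13:00–13:15, 15:45–17:00.
Restricted to 09:15–15:30: 09:30–10:15, 13:00–13:15.
Windows ≥ 45 min: 09:30–10:15.
Earliest such window starts at 09:30.

09:30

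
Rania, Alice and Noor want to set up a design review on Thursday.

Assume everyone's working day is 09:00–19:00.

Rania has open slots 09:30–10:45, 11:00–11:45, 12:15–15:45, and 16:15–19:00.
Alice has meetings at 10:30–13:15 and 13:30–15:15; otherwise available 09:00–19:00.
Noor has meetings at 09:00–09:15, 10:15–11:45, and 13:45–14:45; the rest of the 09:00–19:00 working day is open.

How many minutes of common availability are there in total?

Alice free within 09:00–19:00: 09:00–10:30, 13:15–13:30, 15:15–19:00.
Noor free within 09:00–19:00: 09:15–10:15, 11:45–13:45, 14:45–19:00.
Rania ∩ Alice: 09:30–10:30, 13:15–13:30, 15:15–15:45, 16:15–19:00.
Rania ∩ Alice ∩ Noor: 09:30–10:15, 13:15–13:30, 15:15–15:45, 16:15–19:00.
Total common minutes: 45 + 15 + 30 + 165 = 255.

255 minutes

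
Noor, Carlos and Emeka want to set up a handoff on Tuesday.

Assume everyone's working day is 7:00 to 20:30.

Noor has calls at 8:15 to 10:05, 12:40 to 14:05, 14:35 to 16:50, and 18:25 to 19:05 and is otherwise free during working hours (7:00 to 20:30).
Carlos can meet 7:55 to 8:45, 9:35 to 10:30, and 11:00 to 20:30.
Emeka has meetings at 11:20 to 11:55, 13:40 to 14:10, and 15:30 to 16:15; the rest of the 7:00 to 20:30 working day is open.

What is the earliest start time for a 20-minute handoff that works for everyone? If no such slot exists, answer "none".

07:55

Noor free within 07:00–20:30: 07:00–08:15, 10:05–12:40, 14:05–14:35, 16:50–18:25, 19:05–20:30.
Emeka free within 07:00–20:30: 07:00–11:20, 11:55–13:40, 14:10–15:30, 16:15–20:30.
Noor ∩ Carlos: 07:55–08:15, 10:05–10:30, 11:00–12:40, 14:05–14:35, 16:50–18:25, 19:05–20:30.
Noor ∩ Carlos ∩ Emeka: 07:55–08:15, 10:05–10:30, 11:00–11:20, 11:55–12:40, 14:10–14:35, 16:50–18:25, 19:05–20:30.
Windows ≥ 20 min: 07:55–08:15, 10:05–10:30, 11:00–11:20, 11:55–12:40, 14:10–14:35, 16:50–18:25, 19:05–20:30.
Earliest such window starts at 07:55.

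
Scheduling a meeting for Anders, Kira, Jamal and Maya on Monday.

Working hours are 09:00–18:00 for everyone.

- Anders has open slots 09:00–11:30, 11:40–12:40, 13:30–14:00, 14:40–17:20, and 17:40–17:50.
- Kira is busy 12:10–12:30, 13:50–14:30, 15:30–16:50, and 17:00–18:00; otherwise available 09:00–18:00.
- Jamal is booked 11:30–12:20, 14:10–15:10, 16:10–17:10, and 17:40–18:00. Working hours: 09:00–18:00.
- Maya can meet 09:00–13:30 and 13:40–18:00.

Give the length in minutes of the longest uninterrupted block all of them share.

Kira free within 09:00–18:00: 09:00–12:10, 12:30–13:50, 14:30–15:30, 16:50–17:00.
Jamal free within 09:00–18:00: 09:00–11:30, 12:20–14:10, 15:10–16:10, 17:10–17:40.
Anders ∩ Kira: 09:00–11:30, 11:40–12:10, 12:30–12:40, 13:30–13:50, 14:40–15:30, 16:50–17:00.
Anders ∩ Kira ∩ Jamal: 09:00–11:30, 12:30–12:40, 13:30–13:50, 15:10–15:30.
Anders ∩ Kira ∩ Jamal ∩ Maya: 09:00–11:30, 12:30–12:40, 13:40–13:50, 15:10–15:30.
Common window lengths: 150, 10, 10, 20 min; longest is 150.

150 minutes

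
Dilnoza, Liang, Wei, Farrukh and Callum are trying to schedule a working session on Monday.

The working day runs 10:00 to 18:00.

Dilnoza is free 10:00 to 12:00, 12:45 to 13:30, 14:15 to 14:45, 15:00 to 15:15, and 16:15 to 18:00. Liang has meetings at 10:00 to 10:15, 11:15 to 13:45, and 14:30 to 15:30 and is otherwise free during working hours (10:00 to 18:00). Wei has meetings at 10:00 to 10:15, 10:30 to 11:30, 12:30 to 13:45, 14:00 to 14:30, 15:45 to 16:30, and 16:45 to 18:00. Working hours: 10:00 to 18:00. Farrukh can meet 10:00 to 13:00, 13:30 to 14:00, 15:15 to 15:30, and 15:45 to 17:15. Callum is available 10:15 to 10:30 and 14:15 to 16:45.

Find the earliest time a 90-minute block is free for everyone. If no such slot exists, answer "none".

none

Liang free within 10:00–18:00: 10:15–11:15, 13:45–14:30, 15:30–18:00.
Wei free within 10:00–18:00: 10:15–10:30, 11:30–12:30, 13:45–14:00, 14:30–15:45, 16:30–16:45.
Dilnoza ∩ Liang: 10:15–11:15, 14:15–14:30, 16:15–18:00.
Dilnoza ∩ Liang ∩ Wei: 10:15–10:30, 16:30–16:45.
Dilnoza ∩ Liang ∩ Wei ∩ Farrukh: 10:15–10:30, 16:30–16:45.
Dilnoza ∩ Liang ∩ Wei ∩ Farrukh ∩ Callum: 10:15–10:30, 16:30–16:45.
Windows ≥ 90 min: (none).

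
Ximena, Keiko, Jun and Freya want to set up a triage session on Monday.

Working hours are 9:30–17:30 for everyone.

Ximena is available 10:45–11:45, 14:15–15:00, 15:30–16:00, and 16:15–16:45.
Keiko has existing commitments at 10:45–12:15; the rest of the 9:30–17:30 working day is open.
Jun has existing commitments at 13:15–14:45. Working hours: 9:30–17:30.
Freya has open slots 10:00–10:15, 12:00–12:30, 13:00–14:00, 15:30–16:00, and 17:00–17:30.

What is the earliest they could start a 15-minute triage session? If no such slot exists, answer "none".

Keiko free within 09:30–17:30: 09:30–10:45, 12:15–17:30.
Jun free within 09:30–17:30: 09:30–13:15, 14:45–17:30.
Ximena ∩ Keiko: 14:15–15:00, 15:30–16:00, 16:15–16:45.
Ximena ∩ Keiko ∩ Jun: 14:45–15:00, 15:30–16:00, 16:15–16:45.
Ximena ∩ Keiko ∩ Jun ∩ Freya: 15:30–16:00.
Windows ≥ 15 min: 15:30–16:00.
Earliest such window starts at 15:30.

15:30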